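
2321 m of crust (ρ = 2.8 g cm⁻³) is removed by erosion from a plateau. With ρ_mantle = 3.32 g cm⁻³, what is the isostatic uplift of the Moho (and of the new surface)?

1960 m

Unloading: uplift u = e ρ_c/ρ_m = 2321 m × 2.8/3.32 = 1960 m.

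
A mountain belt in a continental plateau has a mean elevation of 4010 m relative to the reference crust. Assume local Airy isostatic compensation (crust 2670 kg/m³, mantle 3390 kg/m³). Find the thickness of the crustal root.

14900 m

For local isostatic compensation: the weight of the topography is balanced by the buoyancy of the root, ρ_c h = (ρ_m − ρ_c) r.
r = h · ρ_c / (ρ_m − ρ_c) = 4010 m × 2670 / (3390 − 2670) = 14900 m.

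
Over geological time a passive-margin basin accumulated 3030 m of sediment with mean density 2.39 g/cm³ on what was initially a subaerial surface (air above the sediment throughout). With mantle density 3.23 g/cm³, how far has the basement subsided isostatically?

2240 m

Subaerial load: s = t ρ_sed / ρ_m = 3030 m × 2.39/3.23 = 2240 m.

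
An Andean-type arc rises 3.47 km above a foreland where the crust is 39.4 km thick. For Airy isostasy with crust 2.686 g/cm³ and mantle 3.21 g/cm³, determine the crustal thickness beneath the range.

60.7 km

Root depth r = h ρ_c / (ρ_m − ρ_c) = 3.47 km × 2.686 / 0.524 = 17.79 km.
Total thickness = T + h + r = 39.4 km + 3.47 km + 17.79 km = 60.7 km.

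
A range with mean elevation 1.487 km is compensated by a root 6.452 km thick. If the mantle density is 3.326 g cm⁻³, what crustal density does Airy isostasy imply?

ρ_c h = (ρ_m − ρ_c) r → ρ_c (h + r) = ρ_m r → ρ_c = ρ_m r / (h + r).
ρ_c = 3.326 × 6.452 km / (1.487 km + 6.452 km) = 2.7 g cm⁻³.

2.7 g cm⁻³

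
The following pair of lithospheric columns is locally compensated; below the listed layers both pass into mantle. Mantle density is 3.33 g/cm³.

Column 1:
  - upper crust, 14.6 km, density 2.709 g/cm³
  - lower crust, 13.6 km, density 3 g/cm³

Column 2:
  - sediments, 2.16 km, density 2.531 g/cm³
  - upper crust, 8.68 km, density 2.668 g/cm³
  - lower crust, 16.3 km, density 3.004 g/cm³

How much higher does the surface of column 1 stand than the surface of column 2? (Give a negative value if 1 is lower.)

For any compensation level in the mantle, the mantle terms cancel and isostasy reduces to e = (Σt_1 − Σt_2) − (Σ(ρt)_1 − Σ(ρt)_2) / ρ_m.
Σt_1 = 28.2 km; Σt_2 = 27.14 km; Σ(ρt)_1 = 80.3514; Σ(ρt)_2 = 77.5904 (in km·g/cm³).
e = (28.2 − 27.14) − (80.3514 − 77.5904) / 3.33 = 0.231 km.

0.231 km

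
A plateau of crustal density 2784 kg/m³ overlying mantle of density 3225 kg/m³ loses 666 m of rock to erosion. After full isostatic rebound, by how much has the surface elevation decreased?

91.1 m

Rebound u = e ρ_c/ρ_m = 666 m × 2784/3225 = 574.9 m.
Net surface drop = e − u = 666 m − 574.9 m = e (ρ_m − ρ_c)/ρ_m = 91.1 m.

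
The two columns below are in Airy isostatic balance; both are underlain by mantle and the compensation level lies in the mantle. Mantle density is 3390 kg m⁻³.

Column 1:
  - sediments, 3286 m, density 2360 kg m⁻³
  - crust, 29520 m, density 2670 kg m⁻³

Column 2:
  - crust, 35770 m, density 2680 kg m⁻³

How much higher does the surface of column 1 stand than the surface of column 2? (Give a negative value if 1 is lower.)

−224 m

For any compensation level in the mantle, the mantle terms cancel and isostasy reduces to e = (Σt_1 − Σt_2) − (Σ(ρt)_1 − Σ(ρt)_2) / ρ_m.
Σt_1 = 32806 m; Σt_2 = 35770 m; Σ(ρt)_1 = 86573360; Σ(ρt)_2 = 95863600 (in m·kg m⁻³).
e = (32806 − 35770) − (86573360 − 95863600) / 3390 = −224 m.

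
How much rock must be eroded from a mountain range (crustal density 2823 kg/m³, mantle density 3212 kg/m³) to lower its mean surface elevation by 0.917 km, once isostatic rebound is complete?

7.57 km

Net drop Δ = e − u = e − e ρ_c/ρ_m = e (ρ_m − ρ_c)/ρ_m.
e = Δ ρ_m/(ρ_m − ρ_c) = 0.917 km × 3212/389 = 7.57 km.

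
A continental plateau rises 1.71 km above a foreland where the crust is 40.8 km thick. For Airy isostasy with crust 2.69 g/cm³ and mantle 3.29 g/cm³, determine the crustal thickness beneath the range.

50.2 km

Root depth r = h ρ_c / (ρ_m − ρ_c) = 1.71 km × 2.69 / 0.6 = 7.667 km.
Total thickness = T + h + r = 40.8 km + 1.71 km + 7.667 km = 50.2 km.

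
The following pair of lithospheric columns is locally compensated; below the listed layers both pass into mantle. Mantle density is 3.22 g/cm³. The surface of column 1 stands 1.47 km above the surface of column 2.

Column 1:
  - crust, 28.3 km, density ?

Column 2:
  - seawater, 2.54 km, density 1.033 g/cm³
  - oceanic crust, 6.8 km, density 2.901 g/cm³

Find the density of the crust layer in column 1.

2.78 g/cm³

Take the compensation level at the base of the deeper column (depth z_c below the surface of column 1) and equate Σ ρ_i t_i down to z_c; mantle fills any gap and the z_c terms cancel.
Column 1: 28.3×ρ + (z_c − 28.3)×3.22
Column 2: 1.47×0 + 2.54×1.033 + 6.8×2.901 + (z_c − 1.47 − 9.34)×3.22
The z_c×3.22 term appears on both sides and cancels. Collect the known terms of each column as K = Σ(ρt)_known − 3.22 × (depth of known layers): K_1 = 0 − 3.22×28.3 = −91.126; K_2 = 22.35062 − 3.22×(1.47 + 9.34) = −12.45758.
Balance: K_1 + 28.3×ρ = K_2, so ρ = (K_2 − K_1)/28.3 = 78.6684/28.3 = 2.78 g/cm³.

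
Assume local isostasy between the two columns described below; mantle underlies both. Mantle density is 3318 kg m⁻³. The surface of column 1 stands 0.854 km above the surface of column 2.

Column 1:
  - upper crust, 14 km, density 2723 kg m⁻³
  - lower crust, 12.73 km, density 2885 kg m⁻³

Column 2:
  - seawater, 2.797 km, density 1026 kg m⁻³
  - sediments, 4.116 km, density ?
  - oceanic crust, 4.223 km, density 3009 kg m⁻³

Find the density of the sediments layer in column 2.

2520 kg m⁻³

Take the compensation level at the base of the deeper column (depth z_c below the surface of column 1) and equate Σ ρ_i t_i down to z_c; mantle fills any gap and the z_c terms cancel.
Column 1: 14×2723 + 12.73×2885 + (z_c − 26.73)×3318
Column 2: 0.854×0 + 2.797×1026 + 4.116×ρ + 4.223×3009 + (z_c − 0.854 − 11.136)×3318
The z_c×3318 term appears on both sides and cancels. Collect the known terms of each column as K = Σ(ρt)_known − 3318 × (depth of known layers): K_1 = 74848.05 − 3318×26.73 = −13842.09; K_2 = 15576.729 − 3318×(0.854 + 11.136) = −24206.091.
Balance: K_1 = K_2 + 4.116×ρ, so ρ = (K_1 − K_2)/4.116 = 10364/4.116 = 2520 kg m⁻³.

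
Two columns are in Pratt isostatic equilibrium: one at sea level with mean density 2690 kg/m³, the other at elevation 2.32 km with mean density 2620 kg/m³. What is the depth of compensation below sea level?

86.8 km

ρ_ref D = ρ (D + h) → D (ρ_ref − ρ) = ρ h.
D = ρ h/(ρ_ref − ρ) = 2620 × 2.32 km/(2690 − 2620) = 86.8 km.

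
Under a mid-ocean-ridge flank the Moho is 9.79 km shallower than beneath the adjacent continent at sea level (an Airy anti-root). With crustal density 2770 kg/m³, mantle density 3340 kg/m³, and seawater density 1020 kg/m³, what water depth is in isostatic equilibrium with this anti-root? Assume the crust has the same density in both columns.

3.19 km

Replacing a thickness d of crust by seawater at the top must be balanced by replacing crust with mantle at the base: d (ρ_c − ρ_w) = a (ρ_m − ρ_c).
d = a (ρ_m − ρ_c)/(ρ_c − ρ_w) = 9.79 km × 570/1750 = 3.19 km.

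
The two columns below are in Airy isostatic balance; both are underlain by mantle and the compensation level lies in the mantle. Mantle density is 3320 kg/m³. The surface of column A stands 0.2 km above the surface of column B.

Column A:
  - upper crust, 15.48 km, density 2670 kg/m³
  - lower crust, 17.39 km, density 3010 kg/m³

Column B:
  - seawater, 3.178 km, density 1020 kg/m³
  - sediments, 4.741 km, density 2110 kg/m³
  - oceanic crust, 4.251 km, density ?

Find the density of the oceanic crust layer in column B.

2910 kg/m³

Take the compensation level at the base of the deeper column (depth z_c below the surface of column A) and equate Σ ρ_i t_i down to z_c; mantle fills any gap and the z_c terms cancel.
Column A: 15.48×2670 + 17.39×3010 + (z_c − 32.87)×3320
Column B: 0.2×0 + 3.178×1020 + 4.741×2110 + 4.251×ρ + (z_c − 0.2 − 12.17)×3320
The z_c×3320 term appears on both sides and cancels. Collect the known terms of each column as K = Σ(ρt)_known − 3320 × (depth of known layers): K_A = 93675.5 − 3320×32.87 = −15452.9; K_B = 13245.07 − 3320×(0.2 + 12.17) = −27823.33.
Balance: K_A = K_B + 4.251×ρ, so ρ = (K_A − K_B)/4.251 = 12370.4/4.251 = 2910 kg/m³.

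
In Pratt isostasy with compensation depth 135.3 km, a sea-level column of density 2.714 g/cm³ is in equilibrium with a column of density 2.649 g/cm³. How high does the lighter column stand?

ρ_ref D = ρ (D + h) → h = D (ρ_ref − ρ)/ρ.
h = 135.3 km × (2.714 − 2.649)/2.649 = 3.32 km.

3.32 km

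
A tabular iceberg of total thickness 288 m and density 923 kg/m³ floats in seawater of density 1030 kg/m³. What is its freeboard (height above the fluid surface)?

Floating equilibrium: submerged depth d = t ρ_obj/ρ_fluid = 288 m × 923/1030 = 258.1 m.
Freeboard = t − d = 288 m − 258.1 m = 29.9 m.

29.9 m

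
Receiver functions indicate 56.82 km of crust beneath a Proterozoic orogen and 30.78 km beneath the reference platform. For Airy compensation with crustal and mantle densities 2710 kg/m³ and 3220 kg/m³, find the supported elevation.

4.12 km

Excess crust Δ = 56.82 km − 30.78 km = 26.04 km, split between elevation h and root r with h + r = Δ.
Airy balance ρ_c h = (ρ_m − ρ_c) r gives r = h ρ_c/(ρ_m − ρ_c), so h (1 + ρ_c/(ρ_m − ρ_c)) = Δ, i.e. h = Δ (ρ_m − ρ_c)/ρ_m.
h = 26.04 km × 510/3220 = 4.12 km.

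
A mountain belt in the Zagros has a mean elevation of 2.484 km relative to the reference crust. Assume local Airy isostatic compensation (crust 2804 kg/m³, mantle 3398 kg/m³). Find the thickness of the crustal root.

Equating mass per unit area of the two columns: the weight of the topography is balanced by the buoyancy of the root, ρ_c h = (ρ_m − ρ_c) r.
r = h · ρ_c / (ρ_m − ρ_c) = 2.484 km × 2804 / (3398 − 2804) = 11.7 km.

11.7 km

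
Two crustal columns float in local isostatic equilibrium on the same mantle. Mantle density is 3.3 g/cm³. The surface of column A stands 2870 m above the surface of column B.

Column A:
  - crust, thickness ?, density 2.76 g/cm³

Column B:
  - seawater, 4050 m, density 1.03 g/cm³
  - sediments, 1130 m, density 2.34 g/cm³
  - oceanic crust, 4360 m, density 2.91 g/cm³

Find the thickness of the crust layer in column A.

Take the compensation level at the base of the deeper column (depth z_c below the surface of column A) and equate Σ ρ_i t_i down to z_c; mantle fills any gap and the z_c terms cancel.
Column A: x×2.76 + (z_c − 0 − x)×3.3
Column B: 2870×0 + 4050×1.03 + 1130×2.34 + 4360×2.91 + (z_c − 2870 − 9540)×3.3
The z_c×3.3 term appears on both sides and cancels. Collect the known terms of each column as K = Σ(ρt)_known − 3.3 × (depth of known layers): K_A = 0 − 3.3×0 = 0; K_B = 19503.3 − 3.3×(2870 + 9540) = −21449.7.
Balance: K_A − x×(3.3 − 2.76) = K_B, so x = (K_A − K_B)/(3.3 − 2.76) = 21449.7/0.54 = 39700 m.

39700 m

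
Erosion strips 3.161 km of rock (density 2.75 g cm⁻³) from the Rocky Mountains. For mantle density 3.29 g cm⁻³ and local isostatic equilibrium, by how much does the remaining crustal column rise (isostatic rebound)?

2.64 km

Unloading: uplift u = e ρ_c/ρ_m = 3.161 km × 2.75/3.29 = 2.64 km.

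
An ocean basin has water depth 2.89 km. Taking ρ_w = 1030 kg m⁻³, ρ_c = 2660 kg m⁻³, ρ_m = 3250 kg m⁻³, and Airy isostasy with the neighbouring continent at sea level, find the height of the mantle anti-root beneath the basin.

For local isostatic compensation: replacing crust with seawater at the top is compensated by replacing crust with mantle at the base: d (ρ_c − ρ_w) = a (ρ_m − ρ_c).
a = d (ρ_c − ρ_w)/(ρ_m − ρ_c) = 2.89 km × 1630/590 = 7.98 km.

7.98 km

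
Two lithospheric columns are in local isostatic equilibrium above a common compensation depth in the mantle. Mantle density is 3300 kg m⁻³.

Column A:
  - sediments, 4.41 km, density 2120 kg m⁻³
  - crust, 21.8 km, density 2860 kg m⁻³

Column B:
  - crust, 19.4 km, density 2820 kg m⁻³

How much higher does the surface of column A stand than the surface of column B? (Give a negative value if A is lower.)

1.66 km

For any compensation level in the mantle, the mantle terms cancel and isostasy reduces to e = (Σt_A − Σt_B) − (Σ(ρt)_A − Σ(ρt)_B) / ρ_m.
Σt_A = 26.21 km; Σt_B = 19.4 km; Σ(ρt)_A = 71697.2; Σ(ρt)_B = 54708 (in km·kg m⁻³).
e = (26.21 − 19.4) − (71697.2 − 54708) / 3300 = 1.66 km.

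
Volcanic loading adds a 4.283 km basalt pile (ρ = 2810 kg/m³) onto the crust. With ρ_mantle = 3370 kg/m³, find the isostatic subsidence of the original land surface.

3.57 km

Subaerial loading: s = t ρ_load / ρ_m.
s = 4.283 km × 2810/3370 = 3.57 km.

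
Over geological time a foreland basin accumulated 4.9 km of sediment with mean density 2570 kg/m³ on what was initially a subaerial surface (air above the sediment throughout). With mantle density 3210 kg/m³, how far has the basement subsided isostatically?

3.92 km

Subaerial load: s = t ρ_sed / ρ_m = 4.9 km × 2570/3210 = 3.92 km.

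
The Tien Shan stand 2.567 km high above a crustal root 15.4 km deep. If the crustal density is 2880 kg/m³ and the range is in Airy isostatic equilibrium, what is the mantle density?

3360 kg/m³

Airy balance: ρ_c h = (ρ_m − ρ_c) r → ρ_m = ρ_c (1 + h/r).
ρ_m = 2880 × (1 + 2.567 km/15.4 km) = 3360 kg/m³.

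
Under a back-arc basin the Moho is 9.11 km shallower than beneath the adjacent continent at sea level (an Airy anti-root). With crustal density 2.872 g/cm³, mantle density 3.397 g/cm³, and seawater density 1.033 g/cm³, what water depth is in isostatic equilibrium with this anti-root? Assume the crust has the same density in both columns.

2.6 km

Replacing a thickness d of crust by seawater at the top must be balanced by replacing crust with mantle at the base: d (ρ_c − ρ_w) = a (ρ_m − ρ_c).
d = a (ρ_m − ρ_c)/(ρ_c − ρ_w) = 9.11 km × 0.525/1.839 = 2.6 km.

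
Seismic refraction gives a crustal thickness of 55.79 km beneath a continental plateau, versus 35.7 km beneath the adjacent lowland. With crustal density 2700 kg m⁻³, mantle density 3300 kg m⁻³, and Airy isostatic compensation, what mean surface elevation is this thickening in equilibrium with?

Excess crust Δ = 55.79 km − 35.7 km = 20.09 km, split between elevation h and root r with h + r = Δ.
Airy balance ρ_c h = (ρ_m − ρ_c) r gives r = h ρ_c/(ρ_m − ρ_c), so h (1 + ρ_c/(ρ_m − ρ_c)) = Δ, i.e. h = Δ (ρ_m − ρ_c)/ρ_m.
h = 20.09 km × 600/3300 = 3.65 km.

3.65 km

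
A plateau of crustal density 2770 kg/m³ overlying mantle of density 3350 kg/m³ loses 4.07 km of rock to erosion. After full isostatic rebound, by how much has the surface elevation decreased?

0.705 km

Rebound u = e ρ_c/ρ_m = 4.07 km × 2770/3350 = 3.365 km.
Net surface drop = e − u = 4.07 km − 3.365 km = e (ρ_m − ρ_c)/ρ_m = 0.705 km.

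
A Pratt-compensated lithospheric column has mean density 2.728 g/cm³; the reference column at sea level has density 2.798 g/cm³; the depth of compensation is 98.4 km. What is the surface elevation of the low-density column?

2.52 km

ρ_ref D = ρ (D + h) → h = D (ρ_ref − ρ)/ρ.
h = 98.4 km × (2.798 − 2.728)/2.728 = 2.52 km.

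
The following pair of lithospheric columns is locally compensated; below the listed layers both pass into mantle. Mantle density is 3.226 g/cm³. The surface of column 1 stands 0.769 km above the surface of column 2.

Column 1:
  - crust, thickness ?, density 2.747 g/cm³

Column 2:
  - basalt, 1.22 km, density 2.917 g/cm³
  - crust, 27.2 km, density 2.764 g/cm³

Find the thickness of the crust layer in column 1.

Take the compensation level at the base of the deeper column (depth z_c below the surface of column 1) and equate Σ ρ_i t_i down to z_c; mantle fills any gap and the z_c terms cancel.
Column 1: x×2.747 + (z_c − 0 − x)×3.226
Column 2: 0.769×0 + 1.22×2.917 + 27.2×2.764 + (z_c − 0.769 − 28.42)×3.226
The z_c×3.226 term appears on both sides and cancels. Collect the known terms of each column as K = Σ(ρt)_known − 3.226 × (depth of known layers): K_1 = 0 − 3.226×0 = 0; K_2 = 78.73954 − 3.226×(0.769 + 28.42) = −15.424174.
Balance: K_1 − x×(3.226 − 2.747) = K_2, so x = (K_1 − K_2)/(3.226 − 2.747) = 15.4242/0.479 = 32.2 km.

32.2 km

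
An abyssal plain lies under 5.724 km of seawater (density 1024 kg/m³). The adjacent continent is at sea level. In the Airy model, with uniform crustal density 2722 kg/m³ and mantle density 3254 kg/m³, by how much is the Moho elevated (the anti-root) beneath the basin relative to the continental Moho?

18.3 km

Isostatic balance requires: replacing crust with seawater at the top is compensated by replacing crust with mantle at the base: d (ρ_c − ρ_w) = a (ρ_m − ρ_c).
a = d (ρ_c − ρ_w)/(ρ_m − ρ_c) = 5.724 km × 1698/532 = 18.3 km.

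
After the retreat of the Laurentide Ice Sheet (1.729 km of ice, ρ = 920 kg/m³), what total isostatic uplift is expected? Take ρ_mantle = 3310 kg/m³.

Removing the load lets mantle flow back in; uplift u satisfies ρ_ice t = ρ_m u.
u = t ρ_ice/ρ_m = 1.729 km × 920/3310 = 0.481 km.

0.481 km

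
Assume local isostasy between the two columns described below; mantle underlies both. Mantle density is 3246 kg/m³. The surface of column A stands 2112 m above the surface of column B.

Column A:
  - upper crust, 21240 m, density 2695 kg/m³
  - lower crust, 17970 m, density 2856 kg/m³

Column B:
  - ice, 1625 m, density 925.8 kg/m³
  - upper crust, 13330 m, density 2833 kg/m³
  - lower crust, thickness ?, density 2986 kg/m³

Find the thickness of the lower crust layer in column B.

Take the compensation level at the base of the deeper column (depth z_c below the surface of column A) and equate Σ ρ_i t_i down to z_c; mantle fills any gap and the z_c terms cancel.
Column A: 21240×2695 + 17970×2856 + (z_c − 39210)×3246
Column B: 2112×0 + 1625×925.8 + 13330×2833 + x×2986 + (z_c − 2112 − 14955 − x)×3246
The z_c×3246 term appears on both sides and cancels. Collect the known terms of each column as K = Σ(ρt)_known − 3246 × (depth of known layers): K_A = 108564120 − 3246×39210 = −18711540; K_B = 39268315 − 3246×(2112 + 14955) = −16131167.
Balance: K_A = K_B − x×(3246 − 2986), so x = (K_B − K_A)/(3246 − 2986) = 2580370/260 = 9920 m.

9920 m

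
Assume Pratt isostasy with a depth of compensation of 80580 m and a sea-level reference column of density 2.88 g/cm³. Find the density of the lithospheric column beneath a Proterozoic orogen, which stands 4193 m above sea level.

2.74 g/cm³

Pratt balance: ρ_ref D = ρ (D + h).
ρ = ρ_ref D/(D + h) = 2.88 × 80580 m/(80580 m + 4193 m) = 2.74 g/cm³.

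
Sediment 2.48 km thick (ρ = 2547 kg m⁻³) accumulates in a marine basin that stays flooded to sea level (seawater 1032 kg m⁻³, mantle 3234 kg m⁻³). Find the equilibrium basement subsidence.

Submarine loading: the sediment displaces seawater, and the subsidence is in turn flooded, so s (ρ_m − ρ_w) = t (ρ_sed − ρ_w).
s = 2.48 km × (2547 − 1032) / (3234 − 1032) = 1.71 km.

1.71 km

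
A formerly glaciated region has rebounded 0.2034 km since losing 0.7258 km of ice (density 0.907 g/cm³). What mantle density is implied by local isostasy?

ρ_m = ρ_ice t / u = 0.907 × 0.7258 km/0.2034 km = 3.24 g/cm³.

3.24 g/cm³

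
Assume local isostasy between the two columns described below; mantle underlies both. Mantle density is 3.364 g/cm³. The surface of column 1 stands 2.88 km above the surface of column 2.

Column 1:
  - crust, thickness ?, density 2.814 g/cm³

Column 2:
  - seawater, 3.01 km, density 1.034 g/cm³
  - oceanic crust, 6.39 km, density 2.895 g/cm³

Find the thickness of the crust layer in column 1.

35.8 km

Take the compensation level at the base of the deeper column (depth z_c below the surface of column 1) and equate Σ ρ_i t_i down to z_c; mantle fills any gap and the z_c terms cancel.
Column 1: x×2.814 + (z_c − 0 − x)×3.364
Column 2: 2.88×0 + 3.01×1.034 + 6.39×2.895 + (z_c − 2.88 − 9.4)×3.364
The z_c×3.364 term appears on both sides and cancels. Collect the known terms of each column as K = Σ(ρt)_known − 3.364 × (depth of known layers): K_1 = 0 − 3.364×0 = 0; K_2 = 21.61139 − 3.364×(2.88 + 9.4) = −19.69853.
Balance: K_1 − x×(3.364 − 2.814) = K_2, so x = (K_1 − K_2)/(3.364 − 2.814) = 19.6985/0.55 = 35.8 km.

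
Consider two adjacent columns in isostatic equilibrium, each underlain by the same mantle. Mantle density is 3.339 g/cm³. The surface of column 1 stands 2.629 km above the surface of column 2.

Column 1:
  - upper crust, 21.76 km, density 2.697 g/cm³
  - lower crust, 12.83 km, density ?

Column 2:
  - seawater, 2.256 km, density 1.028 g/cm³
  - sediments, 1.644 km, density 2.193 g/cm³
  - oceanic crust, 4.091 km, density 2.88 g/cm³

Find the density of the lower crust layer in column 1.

Take the compensation level at the base of the deeper column (depth z_c below the surface of column 1) and equate Σ ρ_i t_i down to z_c; mantle fills any gap and the z_c terms cancel.
Column 1: 21.76×2.697 + 12.83×ρ + (z_c − 34.59)×3.339
Column 2: 2.629×0 + 2.256×1.028 + 1.644×2.193 + 4.091×2.88 + (z_c − 2.629 − 7.991)×3.339
The z_c×3.339 term appears on both sides and cancels. Collect the known terms of each column as K = Σ(ρt)_known − 3.339 × (depth of known layers): K_1 = 58.68672 − 3.339×34.59 = −56.80929; K_2 = 17.70654 − 3.339×(2.629 + 7.991) = −17.75364.
Balance: K_1 + 12.83×ρ = K_2, so ρ = (K_2 − K_1)/12.83 = 39.0556/12.83 = 3.04 g/cm³.

3.04 g/cm³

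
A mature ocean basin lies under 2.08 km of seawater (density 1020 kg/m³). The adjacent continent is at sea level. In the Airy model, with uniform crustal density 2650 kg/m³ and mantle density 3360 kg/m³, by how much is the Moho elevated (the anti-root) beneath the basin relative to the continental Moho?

4.78 km

For local isostatic compensation: replacing crust with seawater at the top is compensated by replacing crust with mantle at the base: d (ρ_c − ρ_w) = a (ρ_m − ρ_c).
a = d (ρ_c − ρ_w)/(ρ_m − ρ_c) = 2.08 km × 1630/710 = 4.78 km.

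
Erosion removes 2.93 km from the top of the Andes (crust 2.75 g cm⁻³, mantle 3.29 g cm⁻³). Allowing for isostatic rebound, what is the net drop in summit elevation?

Rebound u = e ρ_c/ρ_m = 2.93 km × 2.75/3.29 = 2.449 km.
Net surface drop = e − u = 2.93 km − 2.449 km = e (ρ_m − ρ_c)/ρ_m = 0.481 km.

0.481 km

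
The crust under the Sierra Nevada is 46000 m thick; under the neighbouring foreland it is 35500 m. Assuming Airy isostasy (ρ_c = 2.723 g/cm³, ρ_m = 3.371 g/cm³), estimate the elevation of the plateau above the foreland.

2020 m

Excess crust Δ = 46000 m − 35500 m = 10500 m, split between elevation h and root r with h + r = Δ.
Airy balance ρ_c h = (ρ_m − ρ_c) r gives r = h ρ_c/(ρ_m − ρ_c), so h (1 + ρ_c/(ρ_m − ρ_c)) = Δ, i.e. h = Δ (ρ_m − ρ_c)/ρ_m.
h = 10500 m × 0.648/3.371 = 2020 m.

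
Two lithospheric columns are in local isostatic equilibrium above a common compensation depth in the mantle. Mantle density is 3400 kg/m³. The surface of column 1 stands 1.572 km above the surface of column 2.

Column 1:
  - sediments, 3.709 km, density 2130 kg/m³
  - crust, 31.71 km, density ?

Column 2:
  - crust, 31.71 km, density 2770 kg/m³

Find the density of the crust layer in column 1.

2750 kg/m³

Take the compensation level at the base of the deeper column (depth z_c below the surface of column 1) and equate Σ ρ_i t_i down to z_c; mantle fills any gap and the z_c terms cancel.
Column 1: 3.709×2130 + 31.71×ρ + (z_c − 35.419)×3400
Column 2: 1.572×0 + 31.71×2770 + (z_c − 1.572 − 31.71)×3400
The z_c×3400 term appears on both sides and cancels. Collect the known terms of each column as K = Σ(ρt)_known − 3400 × (depth of known layers): K_1 = 7900.17 − 3400×35.419 = −112524.43; K_2 = 87836.7 − 3400×(1.572 + 31.71) = −25322.1.
Balance: K_1 + 31.71×ρ = K_2, so ρ = (K_2 − K_1)/31.71 = 87202.3/31.71 = 2750 kg/m³.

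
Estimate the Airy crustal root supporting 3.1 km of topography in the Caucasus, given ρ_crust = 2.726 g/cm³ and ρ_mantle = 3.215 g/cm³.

17.3 km

Equating mass per unit area of the two columns: the weight of the topography is balanced by the buoyancy of the root, ρ_c h = (ρ_m − ρ_c) r.
r = h · ρ_c / (ρ_m − ρ_c) = 3.1 km × 2.726 / (3.215 − 2.726) = 17.3 km.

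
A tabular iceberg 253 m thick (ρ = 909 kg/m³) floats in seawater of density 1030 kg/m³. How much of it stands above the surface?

Floating equilibrium: submerged depth d = t ρ_obj/ρ_fluid = 253 m × 909/1030 = 223.3 m.
Freeboard = t − d = 253 m − 223.3 m = 29.7 m.

29.7 m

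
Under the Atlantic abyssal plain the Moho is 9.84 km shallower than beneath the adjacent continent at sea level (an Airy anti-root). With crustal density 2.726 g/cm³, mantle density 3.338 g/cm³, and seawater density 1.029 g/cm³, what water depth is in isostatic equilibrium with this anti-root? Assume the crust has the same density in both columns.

3.55 km

Replacing a thickness d of crust by seawater at the top must be balanced by replacing crust with mantle at the base: d (ρ_c − ρ_w) = a (ρ_m − ρ_c).
d = a (ρ_m − ρ_c)/(ρ_c − ρ_w) = 9.84 km × 0.612/1.697 = 3.55 km.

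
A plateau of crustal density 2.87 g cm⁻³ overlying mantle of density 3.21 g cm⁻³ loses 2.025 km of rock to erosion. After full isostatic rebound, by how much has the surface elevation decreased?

0.214 km

Rebound u = e ρ_c/ρ_m = 2.025 km × 2.87/3.21 = 1.811 km.
Net surface drop = e − u = 2.025 km − 1.811 km = e (ρ_m − ρ_c)/ρ_m = 0.214 km.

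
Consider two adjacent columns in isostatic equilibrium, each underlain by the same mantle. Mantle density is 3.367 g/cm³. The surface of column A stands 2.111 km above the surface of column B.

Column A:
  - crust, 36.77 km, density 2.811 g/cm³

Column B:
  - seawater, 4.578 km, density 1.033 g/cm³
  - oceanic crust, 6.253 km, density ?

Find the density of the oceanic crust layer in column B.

2.94 g/cm³

Take the compensation level at the base of the deeper column (depth z_c below the surface of column A) and equate Σ ρ_i t_i down to z_c; mantle fills any gap and the z_c terms cancel.
Column A: 36.77×2.811 + (z_c − 36.77)×3.367
Column B: 2.111×0 + 4.578×1.033 + 6.253×ρ + (z_c − 2.111 − 10.831)×3.367
The z_c×3.367 term appears on both sides and cancels. Collect the known terms of each column as K = Σ(ρt)_known − 3.367 × (depth of known layers): K_A = 103.36047 − 3.367×36.77 = −20.44412; K_B = 4.729074 − 3.367×(2.111 + 10.831) = −38.84664.
Balance: K_A = K_B + 6.253×ρ, so ρ = (K_A − K_B)/6.253 = 18.4025/6.253 = 2.94 g/cm³.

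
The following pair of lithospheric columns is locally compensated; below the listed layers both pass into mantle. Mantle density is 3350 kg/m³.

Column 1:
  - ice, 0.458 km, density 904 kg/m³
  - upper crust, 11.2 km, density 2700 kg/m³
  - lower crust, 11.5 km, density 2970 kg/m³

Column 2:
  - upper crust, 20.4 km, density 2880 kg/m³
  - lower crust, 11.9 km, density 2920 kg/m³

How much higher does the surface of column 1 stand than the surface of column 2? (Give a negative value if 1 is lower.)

For any compensation level in the mantle, the mantle terms cancel and isostasy reduces to e = (Σt_1 − Σt_2) − (Σ(ρt)_1 − Σ(ρt)_2) / ρ_m.
Σt_1 = 23.158 km; Σt_2 = 32.3 km; Σ(ρt)_1 = 64809.032; Σ(ρt)_2 = 93500 (in km·kg/m³).
e = (23.158 − 32.3) − (64809.032 − 93500) / 3350 = −0.578 km.

−0.578 km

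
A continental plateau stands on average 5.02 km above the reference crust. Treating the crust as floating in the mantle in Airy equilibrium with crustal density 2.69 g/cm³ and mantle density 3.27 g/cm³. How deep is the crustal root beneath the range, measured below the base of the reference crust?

23.3 km

Equating mass per unit area of the two columns: the weight of the topography is balanced by the buoyancy of the root, ρ_c h = (ρ_m − ρ_c) r.
r = h · ρ_c / (ρ_m − ρ_c) = 5.02 km × 2.69 / (3.27 − 2.69) = 23.3 km.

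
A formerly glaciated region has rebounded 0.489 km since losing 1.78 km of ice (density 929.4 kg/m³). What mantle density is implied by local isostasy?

ρ_m = ρ_ice t / u = 929.4 × 1.78 km/0.489 km = 3380 kg/m³.

3380 kg/m³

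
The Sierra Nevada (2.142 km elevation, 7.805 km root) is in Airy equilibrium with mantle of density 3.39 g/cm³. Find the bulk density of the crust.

2.66 g/cm³

ρ_c h = (ρ_m − ρ_c) r → ρ_c (h + r) = ρ_m r → ρ_c = ρ_m r / (h + r).
ρ_c = 3.39 × 7.805 km / (2.142 km + 7.805 km) = 2.66 g/cm³.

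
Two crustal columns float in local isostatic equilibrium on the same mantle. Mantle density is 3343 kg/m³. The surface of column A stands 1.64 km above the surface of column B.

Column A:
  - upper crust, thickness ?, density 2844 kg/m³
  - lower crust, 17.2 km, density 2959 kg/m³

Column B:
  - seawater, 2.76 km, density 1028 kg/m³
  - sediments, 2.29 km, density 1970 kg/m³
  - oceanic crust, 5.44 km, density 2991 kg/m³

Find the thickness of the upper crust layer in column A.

20.7 km

Take the compensation level at the base of the deeper column (depth z_c below the surface of column A) and equate Σ ρ_i t_i down to z_c; mantle fills any gap and the z_c terms cancel.
Column A: x×2844 + 17.2×2959 + (z_c − 17.2 − x)×3343
Column B: 1.64×0 + 2.76×1028 + 2.29×1970 + 5.44×2991 + (z_c − 1.64 − 10.49)×3343
The z_c×3343 term appears on both sides and cancels. Collect the known terms of each column as K = Σ(ρt)_known − 3343 × (depth of known layers): K_A = 50894.8 − 3343×17.2 = −6604.8; K_B = 23619.62 − 3343×(1.64 + 10.49) = −16930.97.
Balance: K_A − x×(3343 − 2844) = K_B, so x = (K_A − K_B)/(3343 − 2844) = 10326.2/499 = 20.7 km.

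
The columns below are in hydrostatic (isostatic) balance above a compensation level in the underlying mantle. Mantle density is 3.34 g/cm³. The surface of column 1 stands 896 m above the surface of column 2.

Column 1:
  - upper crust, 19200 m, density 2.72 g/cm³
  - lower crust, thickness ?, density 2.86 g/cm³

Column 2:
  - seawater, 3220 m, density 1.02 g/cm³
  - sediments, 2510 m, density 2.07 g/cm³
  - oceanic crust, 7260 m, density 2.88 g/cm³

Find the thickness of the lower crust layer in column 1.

10600 m

Take the compensation level at the base of the deeper column (depth z_c below the surface of column 1) and equate Σ ρ_i t_i down to z_c; mantle fills any gap and the z_c terms cancel.
Column 1: 19200×2.72 + x×2.86 + (z_c − 19200 − x)×3.34
Column 2: 896×0 + 3220×1.02 + 2510×2.07 + 7260×2.88 + (z_c − 896 − 12990)×3.34
The z_c×3.34 term appears on both sides and cancels. Collect the known terms of each column as K = Σ(ρt)_known − 3.34 × (depth of known layers): K_1 = 52224 − 3.34×19200 = −11904; K_2 = 29388.9 − 3.34×(896 + 12990) = −16990.34.
Balance: K_1 − x×(3.34 − 2.86) = K_2, so x = (K_1 − K_2)/(3.34 − 2.86) = 5086.34/0.48 = 10600 m.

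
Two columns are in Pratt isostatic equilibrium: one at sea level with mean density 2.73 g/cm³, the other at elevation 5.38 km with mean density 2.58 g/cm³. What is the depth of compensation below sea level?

ρ_ref D = ρ (D + h) → D (ρ_ref − ρ) = ρ h.
D = ρ h/(ρ_ref − ρ) = 2.58 × 5.38 km/(2.73 − 2.58) = 92.5 km.

92.5 km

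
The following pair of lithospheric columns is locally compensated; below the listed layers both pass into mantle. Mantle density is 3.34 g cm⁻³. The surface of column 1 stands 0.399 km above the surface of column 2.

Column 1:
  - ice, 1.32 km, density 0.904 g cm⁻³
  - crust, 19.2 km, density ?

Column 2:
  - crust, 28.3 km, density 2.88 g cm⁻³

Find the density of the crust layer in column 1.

2.76 g cm⁻³

Take the compensation level at the base of the deeper column (depth z_c below the surface of column 1) and equate Σ ρ_i t_i down to z_c; mantle fills any gap and the z_c terms cancel.
Column 1: 1.32×0.904 + 19.2×ρ + (z_c − 20.52)×3.34
Column 2: 0.399×0 + 28.3×2.88 + (z_c − 0.399 − 28.3)×3.34
The z_c×3.34 term appears on both sides and cancels. Collect the known terms of each column as K = Σ(ρt)_known − 3.34 × (depth of known layers): K_1 = 1.19328 − 3.34×20.52 = −67.34352; K_2 = 81.504 − 3.34×(0.399 + 28.3) = −14.35066.
Balance: K_1 + 19.2×ρ = K_2, so ρ = (K_2 − K_1)/19.2 = 52.9929/19.2 = 2.76 g cm⁻³.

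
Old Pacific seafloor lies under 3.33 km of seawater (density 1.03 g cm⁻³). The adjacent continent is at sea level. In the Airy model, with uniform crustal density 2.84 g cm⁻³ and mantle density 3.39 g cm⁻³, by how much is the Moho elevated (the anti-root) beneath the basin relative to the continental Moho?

11 km

For local isostatic compensation: replacing crust with seawater at the top is compensated by replacing crust with mantle at the base: d (ρ_c − ρ_w) = a (ρ_m − ρ_c).
a = d (ρ_c − ρ_w)/(ρ_m − ρ_c) = 3.33 km × 1.81/0.55 = 11 km.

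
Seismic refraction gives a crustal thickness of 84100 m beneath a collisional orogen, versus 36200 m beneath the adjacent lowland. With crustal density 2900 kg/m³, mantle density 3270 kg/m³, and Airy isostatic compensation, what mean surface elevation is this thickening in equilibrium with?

Excess crust Δ = 84100 m − 36200 m = 47900 m, split between elevation h and root r with h + r = Δ.
Airy balance ρ_c h = (ρ_m − ρ_c) r gives r = h ρ_c/(ρ_m − ρ_c), so h (1 + ρ_c/(ρ_m − ρ_c)) = Δ, i.e. h = Δ (ρ_m − ρ_c)/ρ_m.
h = 47900 m × 370/3270 = 5420 m.

5420 m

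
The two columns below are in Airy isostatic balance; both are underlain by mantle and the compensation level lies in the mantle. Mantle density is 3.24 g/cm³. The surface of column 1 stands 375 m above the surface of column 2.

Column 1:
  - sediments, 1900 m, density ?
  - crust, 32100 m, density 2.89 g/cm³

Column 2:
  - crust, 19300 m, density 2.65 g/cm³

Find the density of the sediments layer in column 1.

2.52 g/cm³

Take the compensation level at the base of the deeper column (depth z_c below the surface of column 1) and equate Σ ρ_i t_i down to z_c; mantle fills any gap and the z_c terms cancel.
Column 1: 1900×ρ + 32100×2.89 + (z_c − 34000)×3.24
Column 2: 375×0 + 19300×2.65 + (z_c − 375 − 19300)×3.24
The z_c×3.24 term appears on both sides and cancels. Collect the known terms of each column as K = Σ(ρt)_known − 3.24 × (depth of known layers): K_1 = 92769 − 3.24×34000 = −17391; K_2 = 51145 − 3.24×(375 + 19300) = −12602.
Balance: K_1 + 1900×ρ = K_2, so ρ = (K_2 − K_1)/1900 = 4789/1900 = 2.52 g/cm³.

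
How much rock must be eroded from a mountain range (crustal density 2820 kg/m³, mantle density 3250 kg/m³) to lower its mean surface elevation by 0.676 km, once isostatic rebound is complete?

Net drop Δ = e − u = e − e ρ_c/ρ_m = e (ρ_m − ρ_c)/ρ_m.
e = Δ ρ_m/(ρ_m − ρ_c) = 0.676 km × 3250/430 = 5.11 km.

5.11 km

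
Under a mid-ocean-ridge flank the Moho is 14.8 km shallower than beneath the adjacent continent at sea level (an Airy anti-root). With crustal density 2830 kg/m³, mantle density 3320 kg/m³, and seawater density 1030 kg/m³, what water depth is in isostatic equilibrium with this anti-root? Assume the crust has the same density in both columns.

Replacing a thickness d of crust by seawater at the top must be balanced by replacing crust with mantle at the base: d (ρ_c − ρ_w) = a (ρ_m − ρ_c).
d = a (ρ_m − ρ_c)/(ρ_c − ρ_w) = 14.8 km × 490/1800 = 4.03 km.

4.03 km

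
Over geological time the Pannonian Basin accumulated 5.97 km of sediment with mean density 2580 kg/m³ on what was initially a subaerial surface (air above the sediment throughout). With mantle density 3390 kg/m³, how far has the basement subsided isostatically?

4.54 km

Subaerial load: s = t ρ_sed / ρ_m = 5.97 km × 2580/3390 = 4.54 km.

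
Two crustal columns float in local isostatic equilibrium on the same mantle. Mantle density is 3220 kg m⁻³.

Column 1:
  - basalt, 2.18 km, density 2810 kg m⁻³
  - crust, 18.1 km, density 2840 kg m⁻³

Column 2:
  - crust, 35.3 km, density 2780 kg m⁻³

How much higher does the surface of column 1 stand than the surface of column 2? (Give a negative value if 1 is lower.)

−2.41 km

For any compensation level in the mantle, the mantle terms cancel and isostasy reduces to e = (Σt_1 − Σt_2) − (Σ(ρt)_1 − Σ(ρt)_2) / ρ_m.
Σt_1 = 20.28 km; Σt_2 = 35.3 km; Σ(ρt)_1 = 57529.8; Σ(ρt)_2 = 98134 (in km·kg m⁻³).
e = (20.28 − 35.3) − (57529.8 − 98134) / 3220 = −2.41 km.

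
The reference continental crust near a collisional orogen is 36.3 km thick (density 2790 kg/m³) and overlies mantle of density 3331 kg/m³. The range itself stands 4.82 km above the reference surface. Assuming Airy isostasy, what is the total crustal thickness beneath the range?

Root depth r = h ρ_c / (ρ_m − ρ_c) = 4.82 km × 2790 / 541 = 24.86 km.
Total thickness = T + h + r = 36.3 km + 4.82 km + 24.86 km = 66 km.

66 km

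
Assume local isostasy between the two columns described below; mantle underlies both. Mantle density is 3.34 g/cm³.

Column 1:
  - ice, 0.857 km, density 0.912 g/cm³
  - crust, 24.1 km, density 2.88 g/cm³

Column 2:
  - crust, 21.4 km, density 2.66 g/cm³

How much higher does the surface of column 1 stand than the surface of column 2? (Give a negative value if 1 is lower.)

−0.415 km

For any compensation level in the mantle, the mantle terms cancel and isostasy reduces to e = (Σt_1 − Σt_2) − (Σ(ρt)_1 − Σ(ρt)_2) / ρ_m.
Σt_1 = 24.957 km; Σt_2 = 21.4 km; Σ(ρt)_1 = 70.189584; Σ(ρt)_2 = 56.924 (in km·g/cm³).
e = (24.957 − 21.4) − (70.189584 − 56.924) / 3.34 = −0.415 km.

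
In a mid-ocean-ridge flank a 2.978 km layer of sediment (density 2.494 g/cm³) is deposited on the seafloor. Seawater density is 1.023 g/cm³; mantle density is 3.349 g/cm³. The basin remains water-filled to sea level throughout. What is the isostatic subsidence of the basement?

Submarine loading: the sediment displaces seawater, and the subsidence is in turn flooded, so s (ρ_m − ρ_w) = t (ρ_sed − ρ_w).
s = 2.978 km × (2.494 − 1.023) / (3.349 − 1.023) = 1.88 km.

1.88 km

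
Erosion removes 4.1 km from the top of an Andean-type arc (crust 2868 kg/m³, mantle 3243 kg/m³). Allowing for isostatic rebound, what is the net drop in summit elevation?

0.474 km

Rebound u = e ρ_c/ρ_m = 4.1 km × 2868/3243 = 3.626 km.
Net surface drop = e − u = 4.1 km − 3.626 km = e (ρ_m − ρ_c)/ρ_m = 0.474 km.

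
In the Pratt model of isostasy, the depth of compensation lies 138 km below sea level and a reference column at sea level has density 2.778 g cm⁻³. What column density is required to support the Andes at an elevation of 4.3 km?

2.69 g cm⁻³

Pratt balance: ρ_ref D = ρ (D + h).
ρ = ρ_ref D/(D + h) = 2.778 × 138 km/(138 km + 4.3 km) = 2.69 g cm⁻³.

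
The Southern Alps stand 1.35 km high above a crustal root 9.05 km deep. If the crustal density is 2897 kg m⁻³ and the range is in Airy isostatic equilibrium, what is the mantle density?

3330 kg m⁻³

Airy balance: ρ_c h = (ρ_m − ρ_c) r → ρ_m = ρ_c (1 + h/r).
ρ_m = 2897 × (1 + 1.35 km/9.05 km) = 3330 kg m⁻³.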